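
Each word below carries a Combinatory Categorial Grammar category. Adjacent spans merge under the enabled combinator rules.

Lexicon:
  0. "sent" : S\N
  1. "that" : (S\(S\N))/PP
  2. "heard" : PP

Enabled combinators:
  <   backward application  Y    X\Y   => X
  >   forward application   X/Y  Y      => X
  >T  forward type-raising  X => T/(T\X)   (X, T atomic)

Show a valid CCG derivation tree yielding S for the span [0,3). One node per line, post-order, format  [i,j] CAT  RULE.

[0,1] S\N  lex  "sent"
[1,2] (S\(S\N))/PP  lex  "that"
[2,3] PP  lex  "heard"
[1,3] S\(S\N)  >  k=2
[0,3] S  <  k=1

[0,3] S   <
  [0,1] "sent" : S\N
  [1,3] S\(S\N)   >
    [1,2] "that" : (S\(S\N))/PP
    [2,3] "heard" : PP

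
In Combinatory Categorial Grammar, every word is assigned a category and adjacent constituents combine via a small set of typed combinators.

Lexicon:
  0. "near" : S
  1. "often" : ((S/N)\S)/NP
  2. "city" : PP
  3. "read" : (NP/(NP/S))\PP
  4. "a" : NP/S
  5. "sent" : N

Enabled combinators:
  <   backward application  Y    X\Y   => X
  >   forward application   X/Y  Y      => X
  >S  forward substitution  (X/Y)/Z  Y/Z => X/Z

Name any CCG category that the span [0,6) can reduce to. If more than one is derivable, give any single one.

[0,6] S   >
  [0,5] S/N   <
    [0,1] "near" : S
    [1,5] (S/N)\S   >
      [1,2] "often" : ((S/N)\S)/NP
      [2,5] NP   >
        [2,4] NP/(NP/S)   <
          [2,3] "city" : PP
          [3,4] "read" : (NP/(NP/S))\PP
        [4,5] "a" : NP/S
  [5,6] "sent" : N

S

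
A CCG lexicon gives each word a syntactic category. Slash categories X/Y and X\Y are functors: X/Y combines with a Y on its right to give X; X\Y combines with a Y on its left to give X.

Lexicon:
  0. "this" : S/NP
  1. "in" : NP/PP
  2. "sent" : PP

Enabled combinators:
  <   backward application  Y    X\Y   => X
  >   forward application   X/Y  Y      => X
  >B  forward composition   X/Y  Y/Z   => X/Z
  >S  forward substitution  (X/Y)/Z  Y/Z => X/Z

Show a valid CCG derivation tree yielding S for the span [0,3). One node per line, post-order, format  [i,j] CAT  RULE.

[0,1] S/NP  lex  "this"
[1,2] NP/PP  lex  "in"
[0,2] S/PP  >B  k=1
[2,3] PP  lex  "sent"
[0,3] S  >  k=2

[0,3] S   >
  [0,2] S/PP   >B
    [0,1] "this" : S/NP
    [1,2] "in" : NP/PP
  [2,3] "sent" : PP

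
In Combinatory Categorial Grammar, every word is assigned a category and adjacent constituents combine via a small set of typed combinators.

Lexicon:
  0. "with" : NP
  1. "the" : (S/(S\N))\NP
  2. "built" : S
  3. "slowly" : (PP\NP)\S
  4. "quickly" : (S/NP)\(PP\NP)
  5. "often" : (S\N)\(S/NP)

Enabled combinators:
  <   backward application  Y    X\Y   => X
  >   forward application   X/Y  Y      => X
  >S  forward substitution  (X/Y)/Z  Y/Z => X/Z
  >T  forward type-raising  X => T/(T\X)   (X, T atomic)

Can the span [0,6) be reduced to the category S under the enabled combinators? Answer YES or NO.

[0,6] S   >
  [0,2] S/(S\N)   <
    [0,1] "with" : NP
    [1,2] "the" : (S/(S\N))\NP
  [2,6] S\N   <
    [2,5] S/NP   <
      [2,4] PP\NP   <
        [2,3] "built" : S
        [3,4] "slowly" : (PP\NP)\S
      [4,5] "quickly" : (S/NP)\(PP\NP)
    [5,6] "often" : (S\N)\(S/NP)

YES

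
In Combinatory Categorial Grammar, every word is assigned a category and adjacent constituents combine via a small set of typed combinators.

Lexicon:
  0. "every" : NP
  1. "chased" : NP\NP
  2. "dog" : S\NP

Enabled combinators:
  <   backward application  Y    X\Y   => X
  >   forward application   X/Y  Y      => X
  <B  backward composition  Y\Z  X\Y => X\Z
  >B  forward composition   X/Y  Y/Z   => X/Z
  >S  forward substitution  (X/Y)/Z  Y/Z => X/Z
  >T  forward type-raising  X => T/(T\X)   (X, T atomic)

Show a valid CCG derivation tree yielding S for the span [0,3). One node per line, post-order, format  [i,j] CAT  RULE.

[0,3] S   <
  [0,1] "every" : NP
  [1,3] S\NP   <B
    [1,2] "chased" : NP\NP
    [2,3] "dog" : S\NP

[0,1] NP  lex  "every"
[1,2] NP\NP  lex  "chased"
[2,3] S\NP  lex  "dog"
[1,3] S\NP  <B  k=2
[0,3] S  <  k=1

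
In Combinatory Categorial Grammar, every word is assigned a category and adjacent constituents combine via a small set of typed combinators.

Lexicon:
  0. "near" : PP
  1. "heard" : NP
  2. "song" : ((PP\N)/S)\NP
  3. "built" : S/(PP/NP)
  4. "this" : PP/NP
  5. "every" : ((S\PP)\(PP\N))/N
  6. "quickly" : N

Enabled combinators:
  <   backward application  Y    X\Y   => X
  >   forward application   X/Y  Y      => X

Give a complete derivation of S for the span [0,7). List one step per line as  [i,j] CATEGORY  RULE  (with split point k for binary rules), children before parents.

[0,7] S   <
  [0,1] "near" : PP
  [1,7] S\PP   <
    [1,5] PP\N   >
      [1,3] (PP\N)/S   <
        [1,2] "heard" : NP
        [2,3] "song" : ((PP\N)/S)\NP
      [3,5] S   >
        [3,4] "built" : S/(PP/NP)
        [4,5] "this" : PP/NP
    [5,7] (S\PP)\(PP\N)   >
      [5,6] "every" : ((S\PP)\(PP\N))/N
      [6,7] "quickly" : N

[0,1] PP  lex  "near"
[1,2] NP  lex  "heard"
[2,3] ((PP\N)/S)\NP  lex  "song"
[1,3] (PP\N)/S  <  k=2
[3,4] S/(PP/NP)  lex  "built"
[4,5] PP/NP  lex  "this"
[3,5] S  >  k=4
[1,5] PP\N  >  k=3
[5,6] ((S\PP)\(PP\N))/N  lex  "every"
[6,7] N  lex  "quickly"
[5,7] (S\PP)\(PP\N)  >  k=6
[1,7] S\PP  <  k=5
[0,7] S  <  k=1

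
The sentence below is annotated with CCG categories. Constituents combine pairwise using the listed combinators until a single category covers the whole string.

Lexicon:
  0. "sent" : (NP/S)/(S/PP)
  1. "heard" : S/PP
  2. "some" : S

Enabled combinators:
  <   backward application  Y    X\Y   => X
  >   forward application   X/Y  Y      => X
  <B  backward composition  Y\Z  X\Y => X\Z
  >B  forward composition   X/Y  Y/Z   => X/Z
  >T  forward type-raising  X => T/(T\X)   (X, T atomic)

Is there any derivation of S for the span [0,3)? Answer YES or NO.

NO

(NP/S)/(S/PP) S/PP S
CKY chart[0,3] = {N/(N\NP), NP, NP/(NP\NP), NP/(S\S), PP/(PP\NP), S/(S\NP)}; S ∉ chart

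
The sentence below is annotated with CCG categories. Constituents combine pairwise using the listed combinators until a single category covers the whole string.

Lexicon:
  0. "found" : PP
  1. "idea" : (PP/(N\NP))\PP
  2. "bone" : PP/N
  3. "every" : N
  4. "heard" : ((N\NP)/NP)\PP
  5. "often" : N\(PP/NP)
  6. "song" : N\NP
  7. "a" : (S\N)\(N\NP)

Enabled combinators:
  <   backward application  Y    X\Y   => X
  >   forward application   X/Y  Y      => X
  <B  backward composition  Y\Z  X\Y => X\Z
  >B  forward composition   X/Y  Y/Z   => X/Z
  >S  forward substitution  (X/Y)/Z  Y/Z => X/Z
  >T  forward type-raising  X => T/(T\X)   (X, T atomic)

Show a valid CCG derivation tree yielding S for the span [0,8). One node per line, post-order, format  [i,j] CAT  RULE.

[0,1] PP  lex  "found"
[1,2] (PP/(N\NP))\PP  lex  "idea"
[0,2] PP/(N\NP)  <  k=1
[2,3] PP/N  lex  "bone"
[3,4] N  lex  "every"
[2,4] PP  >  k=3
[4,5] ((N\NP)/NP)\PP  lex  "heard"
[2,5] (N\NP)/NP  <  k=4
[0,5] PP/NP  >B  k=2
[5,6] N\(PP/NP)  lex  "often"
[0,6] N  <  k=5
[6,7] N\NP  lex  "song"
[7,8] (S\N)\(N\NP)  lex  "a"
[6,8] S\N  <  k=7
[0,8] S  <  k=6

[0,8] S   <
  [0,6] N   <
    [0,5] PP/NP   >B
      [0,2] PP/(N\NP)   <
        [0,1] "found" : PP
        [1,2] "idea" : (PP/(N\NP))\PP
      [2,5] (N\NP)/NP   <
        [2,4] PP   >
          [2,3] "bone" : PP/N
          [3,4] "every" : N
        [4,5] "heard" : ((N\NP)/NP)\PP
    [5,6] "often" : N\(PP/NP)
  [6,8] S\N   <
    [6,7] "song" : N\NP
    [7,8] "a" : (S\N)\(N\NP)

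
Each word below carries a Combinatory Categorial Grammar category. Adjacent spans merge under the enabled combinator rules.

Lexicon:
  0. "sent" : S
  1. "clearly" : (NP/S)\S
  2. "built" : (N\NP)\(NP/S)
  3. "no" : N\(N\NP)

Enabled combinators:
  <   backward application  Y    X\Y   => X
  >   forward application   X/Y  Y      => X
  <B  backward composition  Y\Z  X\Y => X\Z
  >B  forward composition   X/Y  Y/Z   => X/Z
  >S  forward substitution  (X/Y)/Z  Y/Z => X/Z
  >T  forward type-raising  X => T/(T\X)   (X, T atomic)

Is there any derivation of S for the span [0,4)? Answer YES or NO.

S (NP/S)\S (N\NP)\(NP/S) N\(N\NP)
CKY chart[0,4] = {N, N/(N\N), NP/(NP\N), PP/(PP\N), S/(S\N)}; S ∉ chart

NO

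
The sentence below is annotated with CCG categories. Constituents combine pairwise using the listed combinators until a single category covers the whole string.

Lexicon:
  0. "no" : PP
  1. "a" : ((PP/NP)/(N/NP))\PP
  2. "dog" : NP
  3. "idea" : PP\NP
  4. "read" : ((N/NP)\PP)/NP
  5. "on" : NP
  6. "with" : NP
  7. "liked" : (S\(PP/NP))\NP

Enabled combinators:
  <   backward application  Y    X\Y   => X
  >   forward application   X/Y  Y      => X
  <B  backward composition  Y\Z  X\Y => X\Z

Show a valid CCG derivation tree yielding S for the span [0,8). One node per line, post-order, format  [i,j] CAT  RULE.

[0,1] PP  lex  "no"
[1,2] ((PP/NP)/(N/NP))\PP  lex  "a"
[0,2] (PP/NP)/(N/NP)  <  k=1
[2,3] NP  lex  "dog"
[3,4] PP\NP  lex  "idea"
[2,4] PP  <  k=3
[4,5] ((N/NP)\PP)/NP  lex  "read"
[5,6] NP  lex  "on"
[4,6] (N/NP)\PP  >  k=5
[2,6] N/NP  <  k=4
[0,6] PP/NP  >  k=2
[6,7] NP  lex  "with"
[7,8] (S\(PP/NP))\NP  lex  "liked"
[6,8] S\(PP/NP)  <  k=7
[0,8] S  <  k=6

[0,8] S   <
  [0,6] PP/NP   >
    [0,2] (PP/NP)/(N/NP)   <
      [0,1] "no" : PP
      [1,2] "a" : ((PP/NP)/(N/NP))\PP
    [2,6] N/NP   <
      [2,4] PP   <
        [2,3] "dog" : NP
        [3,4] "idea" : PP\NP
      [4,6] (N/NP)\PP   >
        [4,5] "read" : ((N/NP)\PP)/NP
        [5,6] "on" : NP
  [6,8] S\(PP/NP)   <
    [6,7] "with" : NP
    [7,8] "liked" : (S\(PP/NP))\NP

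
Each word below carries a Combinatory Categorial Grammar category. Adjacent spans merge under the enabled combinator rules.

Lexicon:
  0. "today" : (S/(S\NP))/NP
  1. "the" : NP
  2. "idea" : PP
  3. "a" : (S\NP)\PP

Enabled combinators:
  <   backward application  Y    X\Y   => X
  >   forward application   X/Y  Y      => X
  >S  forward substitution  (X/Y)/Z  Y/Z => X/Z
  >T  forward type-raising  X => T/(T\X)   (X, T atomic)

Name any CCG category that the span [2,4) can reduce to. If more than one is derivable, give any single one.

[0,4] S   >
  [0,2] S/(S\NP)   >
    [0,1] "today" : (S/(S\NP))/NP
    [1,2] "the" : NP
  [2,4] S\NP   <
    [2,3] "idea" : PP
    [3,4] "a" : (S\NP)\PP

S\NP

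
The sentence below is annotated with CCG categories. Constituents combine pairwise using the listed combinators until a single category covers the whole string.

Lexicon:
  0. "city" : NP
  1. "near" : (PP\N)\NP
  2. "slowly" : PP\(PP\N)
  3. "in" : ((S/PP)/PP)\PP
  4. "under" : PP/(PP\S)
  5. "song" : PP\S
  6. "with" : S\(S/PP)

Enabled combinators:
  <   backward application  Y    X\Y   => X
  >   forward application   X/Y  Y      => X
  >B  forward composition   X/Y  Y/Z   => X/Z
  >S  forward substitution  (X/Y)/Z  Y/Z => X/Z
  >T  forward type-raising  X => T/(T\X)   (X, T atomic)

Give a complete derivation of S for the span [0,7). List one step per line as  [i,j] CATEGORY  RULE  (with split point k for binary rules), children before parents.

[0,1] NP  lex  "city"
[1,2] (PP\N)\NP  lex  "near"
[0,2] PP\N  <  k=1
[2,3] PP\(PP\N)  lex  "slowly"
[0,3] PP  <  k=2
[3,4] ((S/PP)/PP)\PP  lex  "in"
[0,4] (S/PP)/PP  <  k=3
[4,5] PP/(PP\S)  lex  "under"
[5,6] PP\S  lex  "song"
[4,6] PP  >  k=5
[0,6] S/PP  >  k=4
[6,7] S\(S/PP)  lex  "with"
[0,7] S  <  k=6

[0,7] S   <
  [0,6] S/PP   >
    [0,4] (S/PP)/PP   <
      [0,3] PP   <
        [0,2] PP\N   <
          [0,1] "city" : NP
          [1,2] "near" : (PP\N)\NP
        [2,3] "slowly" : PP\(PP\N)
      [3,4] "in" : ((S/PP)/PP)\PP
    [4,6] PP   >
      [4,5] "under" : PP/(PP\S)
      [5,6] "song" : PP\S
  [6,7] "with" : S\(S/PP)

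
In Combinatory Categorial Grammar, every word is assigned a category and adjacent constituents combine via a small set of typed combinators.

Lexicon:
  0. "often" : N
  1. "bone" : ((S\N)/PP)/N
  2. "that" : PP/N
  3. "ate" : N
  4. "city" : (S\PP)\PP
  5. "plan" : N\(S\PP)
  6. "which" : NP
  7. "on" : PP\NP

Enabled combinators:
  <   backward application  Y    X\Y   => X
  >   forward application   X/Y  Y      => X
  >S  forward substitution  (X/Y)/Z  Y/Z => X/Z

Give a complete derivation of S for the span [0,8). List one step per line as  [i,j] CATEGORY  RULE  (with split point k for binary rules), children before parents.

[0,1] N  lex  "often"
[1,2] ((S\N)/PP)/N  lex  "bone"
[2,3] PP/N  lex  "that"
[3,4] N  lex  "ate"
[2,4] PP  >  k=3
[4,5] (S\PP)\PP  lex  "city"
[2,5] S\PP  <  k=4
[5,6] N\(S\PP)  lex  "plan"
[2,6] N  <  k=5
[1,6] (S\N)/PP  >  k=2
[6,7] NP  lex  "which"
[7,8] PP\NP  lex  "on"
[6,8] PP  <  k=7
[1,8] S\N  >  k=6
[0,8] S  <  k=1

[0,8] S   <
  [0,1] "often" : N
  [1,8] S\N   >
    [1,6] (S\N)/PP   >
      [1,2] "bone" : ((S\N)/PP)/N
      [2,6] N   <
        [2,5] S\PP   <
          [2,4] PP   >
            [2,3] "that" : PP/N
            [3,4] "ate" : N
          [4,5] "city" : (S\PP)\PP
        [5,6] "plan" : N\(S\PP)
    [6,8] PP   <
      [6,7] "which" : NP
      [7,8] "on" : PP\NP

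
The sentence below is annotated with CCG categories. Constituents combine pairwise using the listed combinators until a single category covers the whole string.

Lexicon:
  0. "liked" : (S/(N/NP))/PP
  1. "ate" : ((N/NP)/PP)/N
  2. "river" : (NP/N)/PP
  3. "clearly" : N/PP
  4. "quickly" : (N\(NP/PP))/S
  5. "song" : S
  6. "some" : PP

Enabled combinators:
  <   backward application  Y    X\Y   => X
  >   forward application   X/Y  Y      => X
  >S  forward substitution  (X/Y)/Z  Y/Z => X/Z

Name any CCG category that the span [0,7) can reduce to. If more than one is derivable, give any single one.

[0,7] S   >
  [0,6] S/PP   >S
    [0,1] "liked" : (S/(N/NP))/PP
    [1,6] (N/NP)/PP   >
      [1,2] "ate" : ((N/NP)/PP)/N
      [2,6] N   <
        [2,4] NP/PP   >S
          [2,3] "river" : (NP/N)/PP
          [3,4] "clearly" : N/PP
        [4,6] N\(NP/PP)   >
          [4,5] "quickly" : (N\(NP/PP))/S
          [5,6] "song" : S
  [6,7] "some" : PP

S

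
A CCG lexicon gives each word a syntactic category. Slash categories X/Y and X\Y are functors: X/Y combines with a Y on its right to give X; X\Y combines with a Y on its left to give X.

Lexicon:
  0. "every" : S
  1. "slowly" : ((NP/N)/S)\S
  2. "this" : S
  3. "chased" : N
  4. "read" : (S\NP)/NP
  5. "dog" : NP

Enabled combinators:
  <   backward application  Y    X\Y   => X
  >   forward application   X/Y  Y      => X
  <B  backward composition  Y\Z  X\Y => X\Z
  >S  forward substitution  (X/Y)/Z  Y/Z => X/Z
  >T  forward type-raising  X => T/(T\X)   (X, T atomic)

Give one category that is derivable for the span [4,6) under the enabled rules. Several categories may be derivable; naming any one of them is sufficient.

[0,6] S   <
  [0,4] NP   >
    [0,3] NP/N   >
      [0,2] (NP/N)/S   <
        [0,1] "every" : S
        [1,2] "slowly" : ((NP/N)/S)\S
      [2,3] "this" : S
    [3,4] "chased" : N
  [4,6] S\NP   >
    [4,5] "read" : (S\NP)/NP
    [5,6] "dog" : NP

S\NP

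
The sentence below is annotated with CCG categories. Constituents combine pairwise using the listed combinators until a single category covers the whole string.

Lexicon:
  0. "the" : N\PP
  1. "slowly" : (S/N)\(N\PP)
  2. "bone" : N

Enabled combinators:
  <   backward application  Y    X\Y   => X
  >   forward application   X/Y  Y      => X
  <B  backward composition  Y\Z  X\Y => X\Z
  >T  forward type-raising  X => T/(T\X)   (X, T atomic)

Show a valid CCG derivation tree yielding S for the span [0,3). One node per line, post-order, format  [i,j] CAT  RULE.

[0,3] S   >
  [0,2] S/N   <
    [0,1] "the" : N\PP
    [1,2] "slowly" : (S/N)\(N\PP)
  [2,3] "bone" : N

[0,1] N\PP  lex  "the"
[1,2] (S/N)\(N\PP)  lex  "slowly"
[0,2] S/N  <  k=1
[2,3] N  lex  "bone"
[0,3] S  >  k=2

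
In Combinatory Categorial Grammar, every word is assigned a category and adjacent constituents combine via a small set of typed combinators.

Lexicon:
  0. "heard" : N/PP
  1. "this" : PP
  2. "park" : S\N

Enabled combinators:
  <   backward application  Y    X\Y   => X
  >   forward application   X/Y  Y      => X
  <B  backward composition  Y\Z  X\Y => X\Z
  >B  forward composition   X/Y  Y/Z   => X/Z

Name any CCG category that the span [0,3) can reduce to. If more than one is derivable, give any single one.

[0,3] S   <
  [0,2] N   >
    [0,1] "heard" : N/PP
    [1,2] "this" : PP
  [2,3] "park" : S\N

S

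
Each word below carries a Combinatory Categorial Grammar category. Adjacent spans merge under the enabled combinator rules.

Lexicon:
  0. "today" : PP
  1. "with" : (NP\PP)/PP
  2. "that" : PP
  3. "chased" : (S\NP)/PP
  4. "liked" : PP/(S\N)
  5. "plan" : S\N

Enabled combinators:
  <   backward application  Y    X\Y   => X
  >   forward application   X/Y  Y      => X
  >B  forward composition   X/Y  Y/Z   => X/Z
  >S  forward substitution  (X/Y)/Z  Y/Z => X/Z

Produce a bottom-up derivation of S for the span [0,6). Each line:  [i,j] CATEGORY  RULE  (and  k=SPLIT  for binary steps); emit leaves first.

[0,1] PP  lex  "today"
[1,2] (NP\PP)/PP  lex  "with"
[2,3] PP  lex  "that"
[1,3] NP\PP  >  k=2
[0,3] NP  <  k=1
[3,4] (S\NP)/PP  lex  "chased"
[4,5] PP/(S\N)  lex  "liked"
[5,6] S\N  lex  "plan"
[4,6] PP  >  k=5
[3,6] S\NP  >  k=4
[0,6] S  <  k=3

[0,6] S   <
  [0,3] NP   <
    [0,1] "today" : PP
    [1,3] NP\PP   >
      [1,2] "with" : (NP\PP)/PP
      [2,3] "that" : PP
  [3,6] S\NP   >
    [3,4] "chased" : (S\NP)/PP
    [4,6] PP   >
      [4,5] "liked" : PP/(S\N)
      [5,6] "plan" : S\N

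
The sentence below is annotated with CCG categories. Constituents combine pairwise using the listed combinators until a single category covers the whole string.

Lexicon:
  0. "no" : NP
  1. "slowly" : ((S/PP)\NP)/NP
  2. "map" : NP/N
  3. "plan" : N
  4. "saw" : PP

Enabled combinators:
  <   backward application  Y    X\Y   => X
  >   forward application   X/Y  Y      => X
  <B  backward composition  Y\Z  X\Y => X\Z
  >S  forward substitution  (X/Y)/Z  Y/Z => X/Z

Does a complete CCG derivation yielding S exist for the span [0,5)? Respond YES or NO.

YES

[0,5] S   >
  [0,4] S/PP   <
    [0,1] "no" : NP
    [1,4] (S/PP)\NP   >
      [1,2] "slowly" : ((S/PP)\NP)/NP
      [2,4] NP   >
        [2,3] "map" : NP/N
        [3,4] "plan" : N
  [4,5] "saw" : PP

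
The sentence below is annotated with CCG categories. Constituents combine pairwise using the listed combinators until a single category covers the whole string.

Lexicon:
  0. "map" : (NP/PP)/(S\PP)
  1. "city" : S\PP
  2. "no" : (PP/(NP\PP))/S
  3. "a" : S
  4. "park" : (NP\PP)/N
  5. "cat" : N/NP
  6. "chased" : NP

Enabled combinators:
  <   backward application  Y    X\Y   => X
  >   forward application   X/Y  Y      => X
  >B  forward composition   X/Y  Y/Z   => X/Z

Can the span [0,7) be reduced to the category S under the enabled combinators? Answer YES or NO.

(NP/PP)/(S\PP) S\PP (PP/(NP\PP))/S S (NP\PP)/N N/NP NP
CKY chart[0,7] = {NP}; S ∉ chart

NO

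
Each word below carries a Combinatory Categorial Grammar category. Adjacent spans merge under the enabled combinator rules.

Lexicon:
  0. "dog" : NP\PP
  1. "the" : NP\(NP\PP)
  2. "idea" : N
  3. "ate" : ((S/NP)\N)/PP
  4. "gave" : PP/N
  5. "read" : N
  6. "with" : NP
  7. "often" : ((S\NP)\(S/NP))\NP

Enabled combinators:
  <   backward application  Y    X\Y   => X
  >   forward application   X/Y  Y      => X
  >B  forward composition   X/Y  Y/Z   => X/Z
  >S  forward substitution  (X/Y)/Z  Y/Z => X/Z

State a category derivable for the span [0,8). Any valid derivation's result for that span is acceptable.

S

[0,8] S   <
  [0,2] NP   <
    [0,1] "dog" : NP\PP
    [1,2] "the" : NP\(NP\PP)
  [2,8] S\NP   <
    [2,6] S/NP   <
      [2,3] "idea" : N
      [3,6] (S/NP)\N   >
        [3,4] "ate" : ((S/NP)\N)/PP
        [4,6] PP   >
          [4,5] "gave" : PP/N
          [5,6] "read" : N
    [6,8] (S\NP)\(S/NP)   <
      [6,7] "with" : NP
      [7,8] "often" : ((S\NP)\(S/NP))\NP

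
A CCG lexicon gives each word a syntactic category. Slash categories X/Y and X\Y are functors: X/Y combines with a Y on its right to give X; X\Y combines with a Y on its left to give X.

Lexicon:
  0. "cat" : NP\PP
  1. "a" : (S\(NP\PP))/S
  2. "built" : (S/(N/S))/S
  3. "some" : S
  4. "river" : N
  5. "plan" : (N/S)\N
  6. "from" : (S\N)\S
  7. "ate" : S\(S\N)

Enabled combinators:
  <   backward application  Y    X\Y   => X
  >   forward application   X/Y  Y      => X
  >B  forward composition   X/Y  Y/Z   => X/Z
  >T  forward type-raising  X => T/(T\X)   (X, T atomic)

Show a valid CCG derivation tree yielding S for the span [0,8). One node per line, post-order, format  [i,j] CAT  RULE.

[0,8] S   <
  [0,1] "cat" : NP\PP
  [1,8] S\(NP\PP)   >
    [1,2] "a" : (S\(NP\PP))/S
    [2,8] S   <
      [2,7] S\N   <
        [2,6] S   >
          [2,4] S/(N/S)   >
            [2,3] "built" : (S/(N/S))/S
            [3,4] "some" : S
          [4,6] N/S   <
            [4,5] "river" : N
            [5,6] "plan" : (N/S)\N
        [6,7] "from" : (S\N)\S
      [7,8] "ate" : S\(S\N)

[0,1] NP\PP  lex  "cat"
[1,2] (S\(NP\PP))/S  lex  "a"
[2,3] (S/(N/S))/S  lex  "built"
[3,4] S  lex  "some"
[2,4] S/(N/S)  >  k=3
[4,5] N  lex  "river"
[5,6] (N/S)\N  lex  "plan"
[4,6] N/S  <  k=5
[2,6] S  >  k=4
[6,7] (S\N)\S  lex  "from"
[2,7] S\N  <  k=6
[7,8] S\(S\N)  lex  "ate"
[2,8] S  <  k=7
[1,8] S\(NP\PP)  >  k=2
[0,8] S  <  k=1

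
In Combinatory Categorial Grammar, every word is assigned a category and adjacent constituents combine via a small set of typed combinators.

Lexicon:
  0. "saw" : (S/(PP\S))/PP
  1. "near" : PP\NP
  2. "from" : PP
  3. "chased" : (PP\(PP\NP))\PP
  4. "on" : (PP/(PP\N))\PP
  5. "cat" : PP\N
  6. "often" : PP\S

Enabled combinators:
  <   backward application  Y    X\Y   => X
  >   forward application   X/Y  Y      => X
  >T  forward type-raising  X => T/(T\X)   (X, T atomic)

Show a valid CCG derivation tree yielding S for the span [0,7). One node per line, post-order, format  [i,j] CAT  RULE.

[0,7] S   >
  [0,6] S/(PP\S)   >
    [0,1] "saw" : (S/(PP\S))/PP
    [1,6] PP   >
      [1,5] PP/(PP\N)   <
        [1,4] PP   <
          [1,2] "near" : PP\NP
          [2,4] PP\(PP\NP)   <
            [2,3] "from" : PP
            [3,4] "chased" : (PP\(PP\NP))\PP
        [4,5] "on" : (PP/(PP\N))\PP
      [5,6] "cat" : PP\N
  [6,7] "often" : PP\S

[0,1] (S/(PP\S))/PP  lex  "saw"
[1,2] PP\NP  lex  "near"
[2,3] PP  lex  "from"
[3,4] (PP\(PP\NP))\PP  lex  "chased"
[2,4] PP\(PP\NP)  <  k=3
[1,4] PP  <  k=2
[4,5] (PP/(PP\N))\PP  lex  "on"
[1,5] PP/(PP\N)  <  k=4
[5,6] PP\N  lex  "cat"
[1,6] PP  >  k=5
[0,6] S/(PP\S)  >  k=1
[6,7] PP\S  lex  "often"
[0,7] S  >  k=6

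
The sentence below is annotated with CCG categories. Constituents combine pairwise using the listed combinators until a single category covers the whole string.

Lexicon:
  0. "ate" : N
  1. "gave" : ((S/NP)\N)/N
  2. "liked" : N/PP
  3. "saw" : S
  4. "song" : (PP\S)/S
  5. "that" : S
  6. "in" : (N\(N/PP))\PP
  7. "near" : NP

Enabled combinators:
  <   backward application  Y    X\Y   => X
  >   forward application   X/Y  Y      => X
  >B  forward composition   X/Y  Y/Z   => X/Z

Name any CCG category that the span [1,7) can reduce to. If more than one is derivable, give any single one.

(S/NP)\N

[0,8] S   >
  [0,7] S/NP   <
    [0,1] "ate" : N
    [1,7] (S/NP)\N   >
      [1,2] "gave" : ((S/NP)\N)/N
      [2,7] N   <
        [2,3] "liked" : N/PP
        [3,7] N\(N/PP)   <
          [3,6] PP   <
            [3,4] "saw" : S
            [4,6] PP\S   >
              [4,5] "song" : (PP\S)/S
              [5,6] "that" : S
          [6,7] "in" : (N\(N/PP))\PP
  [7,8] "near" : NP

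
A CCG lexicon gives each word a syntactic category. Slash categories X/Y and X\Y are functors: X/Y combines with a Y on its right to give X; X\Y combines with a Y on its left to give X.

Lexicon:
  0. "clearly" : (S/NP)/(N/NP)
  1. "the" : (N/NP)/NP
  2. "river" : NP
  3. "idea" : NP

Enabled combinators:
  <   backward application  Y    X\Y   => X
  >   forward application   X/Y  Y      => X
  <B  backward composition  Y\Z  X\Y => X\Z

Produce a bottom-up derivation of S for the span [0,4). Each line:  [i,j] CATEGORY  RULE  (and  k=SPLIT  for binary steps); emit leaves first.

[0,1] (S/NP)/(N/NP)  lex  "clearly"
[1,2] (N/NP)/NP  lex  "the"
[2,3] NP  lex  "river"
[1,3] N/NP  >  k=2
[0,3] S/NP  >  k=1
[3,4] NP  lex  "idea"
[0,4] S  >  k=3

[0,4] S   >
  [0,3] S/NP   >
    [0,1] "clearly" : (S/NP)/(N/NP)
    [1,3] N/NP   >
      [1,2] "the" : (N/NP)/NP
      [2,3] "river" : NP
  [3,4] "idea" : NP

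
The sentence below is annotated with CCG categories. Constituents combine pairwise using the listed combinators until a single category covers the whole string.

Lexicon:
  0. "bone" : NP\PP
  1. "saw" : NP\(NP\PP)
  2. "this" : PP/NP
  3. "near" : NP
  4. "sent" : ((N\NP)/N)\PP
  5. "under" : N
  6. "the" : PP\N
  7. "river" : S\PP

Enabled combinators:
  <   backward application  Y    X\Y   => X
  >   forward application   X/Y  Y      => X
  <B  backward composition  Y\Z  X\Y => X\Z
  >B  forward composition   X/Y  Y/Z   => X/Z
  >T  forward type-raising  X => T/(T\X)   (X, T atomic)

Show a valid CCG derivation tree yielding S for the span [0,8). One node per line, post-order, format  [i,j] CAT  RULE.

[0,8] S   <
  [0,6] N   <
    [0,2] NP   <
      [0,1] "bone" : NP\PP
      [1,2] "saw" : NP\(NP\PP)
    [2,6] N\NP   >
      [2,5] (N\NP)/N   <
        [2,4] PP   >
          [2,3] "this" : PP/NP
          [3,4] "near" : NP
        [4,5] "sent" : ((N\NP)/N)\PP
      [5,6] "under" : N
  [6,8] S\N   <B
    [6,7] "the" : PP\N
    [7,8] "river" : S\PP

[0,1] NP\PP  lex  "bone"
[1,2] NP\(NP\PP)  lex  "saw"
[0,2] NP  <  k=1
[2,3] PP/NP  lex  "this"
[3,4] NP  lex  "near"
[2,4] PP  >  k=3
[4,5] ((N\NP)/N)\PP  lex  "sent"
[2,5] (N\NP)/N  <  k=4
[5,6] N  lex  "under"
[2,6] N\NP  >  k=5
[0,6] N  <  k=2
[6,7] PP\N  lex  "the"
[7,8] S\PP  lex  "river"
[6,8] S\N  <B  k=7
[0,8] S  <  k=6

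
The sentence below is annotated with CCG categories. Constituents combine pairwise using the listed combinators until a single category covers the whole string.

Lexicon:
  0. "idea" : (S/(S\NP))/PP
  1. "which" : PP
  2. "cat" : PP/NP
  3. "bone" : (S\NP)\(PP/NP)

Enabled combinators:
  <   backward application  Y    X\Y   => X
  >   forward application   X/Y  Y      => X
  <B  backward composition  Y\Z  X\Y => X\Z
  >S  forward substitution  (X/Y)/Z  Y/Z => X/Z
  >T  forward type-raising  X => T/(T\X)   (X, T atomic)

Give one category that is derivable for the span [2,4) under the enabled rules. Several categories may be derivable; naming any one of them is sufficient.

[0,4] S   >
  [0,2] S/(S\NP)   >
    [0,1] "idea" : (S/(S\NP))/PP
    [1,2] "which" : PP
  [2,4] S\NP   <
    [2,3] "cat" : PP/NP
    [3,4] "bone" : (S\NP)\(PP/NP)

S\NP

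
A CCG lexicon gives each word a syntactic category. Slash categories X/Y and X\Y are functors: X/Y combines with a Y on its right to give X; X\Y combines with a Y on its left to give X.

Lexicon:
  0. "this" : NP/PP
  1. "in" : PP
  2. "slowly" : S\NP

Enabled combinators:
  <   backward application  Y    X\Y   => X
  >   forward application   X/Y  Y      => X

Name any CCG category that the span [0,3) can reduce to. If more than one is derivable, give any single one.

S

[0,3] S   <
  [0,2] NP   >
    [0,1] "this" : NP/PP
    [1,2] "in" : PP
  [2,3] "slowly" : S\NP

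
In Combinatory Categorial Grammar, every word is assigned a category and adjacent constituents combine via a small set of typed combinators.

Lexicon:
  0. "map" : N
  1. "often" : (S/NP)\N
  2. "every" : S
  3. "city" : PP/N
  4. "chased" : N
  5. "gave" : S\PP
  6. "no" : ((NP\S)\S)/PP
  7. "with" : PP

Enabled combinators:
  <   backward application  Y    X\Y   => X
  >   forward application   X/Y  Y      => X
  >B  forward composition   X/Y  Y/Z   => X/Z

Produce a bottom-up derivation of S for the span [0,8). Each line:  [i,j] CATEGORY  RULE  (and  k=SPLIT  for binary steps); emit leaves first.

[0,1] N  lex  "map"
[1,2] (S/NP)\N  lex  "often"
[0,2] S/NP  <  k=1
[2,3] S  lex  "every"
[3,4] PP/N  lex  "city"
[4,5] N  lex  "chased"
[3,5] PP  >  k=4
[5,6] S\PP  lex  "gave"
[3,6] S  <  k=5
[6,7] ((NP\S)\S)/PP  lex  "no"
[7,8] PP  lex  "with"
[6,8] (NP\S)\S  >  k=7
[3,8] NP\S  <  k=6
[2,8] NP  <  k=3
[0,8] S  >  k=2

[0,8] S   >
  [0,2] S/NP   <
    [0,1] "map" : N
    [1,2] "often" : (S/NP)\N
  [2,8] NP   <
    [2,3] "every" : S
    [3,8] NP\S   <
      [3,6] S   <
        [3,5] PP   >
          [3,4] "city" : PP/N
          [4,5] "chased" : N
        [5,6] "gave" : S\PP
      [6,8] (NP\S)\S   >
        [6,7] "no" : ((NP\S)\S)/PP
        [7,8] "with" : PP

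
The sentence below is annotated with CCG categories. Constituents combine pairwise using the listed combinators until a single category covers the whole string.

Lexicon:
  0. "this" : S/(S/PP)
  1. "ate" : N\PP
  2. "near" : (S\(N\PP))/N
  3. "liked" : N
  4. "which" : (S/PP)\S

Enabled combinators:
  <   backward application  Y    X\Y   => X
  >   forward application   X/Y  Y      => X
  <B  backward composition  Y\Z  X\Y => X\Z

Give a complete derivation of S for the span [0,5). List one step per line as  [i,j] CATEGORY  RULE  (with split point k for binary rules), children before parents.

[0,1] S/(S/PP)  lex  "this"
[1,2] N\PP  lex  "ate"
[2,3] (S\(N\PP))/N  lex  "near"
[3,4] N  lex  "liked"
[2,4] S\(N\PP)  >  k=3
[1,4] S  <  k=2
[4,5] (S/PP)\S  lex  "which"
[1,5] S/PP  <  k=4
[0,5] S  >  k=1

[0,5] S   >
  [0,1] "this" : S/(S/PP)
  [1,5] S/PP   <
    [1,4] S   <
      [1,2] "ate" : N\PP
      [2,4] S\(N\PP)   >
        [2,3] "near" : (S\(N\PP))/N
        [3,4] "liked" : N
    [4,5] "which" : (S/PP)\S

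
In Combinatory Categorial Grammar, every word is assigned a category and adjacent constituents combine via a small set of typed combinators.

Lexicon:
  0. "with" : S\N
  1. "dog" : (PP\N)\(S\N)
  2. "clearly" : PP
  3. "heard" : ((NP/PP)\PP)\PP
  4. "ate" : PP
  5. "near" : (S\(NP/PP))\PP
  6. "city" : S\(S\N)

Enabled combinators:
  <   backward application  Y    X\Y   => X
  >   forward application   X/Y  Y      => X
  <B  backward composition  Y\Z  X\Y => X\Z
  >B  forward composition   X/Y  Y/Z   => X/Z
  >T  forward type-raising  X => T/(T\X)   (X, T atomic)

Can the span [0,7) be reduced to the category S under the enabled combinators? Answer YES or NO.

YES

[0,7] S   <
  [0,6] S\N   <B
    [0,2] PP\N   <
      [0,1] "with" : S\N
      [1,2] "dog" : (PP\N)\(S\N)
    [2,6] S\PP   <B
      [2,4] (NP/PP)\PP   <
        [2,3] "clearly" : PP
        [3,4] "heard" : ((NP/PP)\PP)\PP
      [4,6] S\(NP/PP)   <
        [4,5] "ate" : PP
        [5,6] "near" : (S\(NP/PP))\PP
  [6,7] "city" : S\(S\N)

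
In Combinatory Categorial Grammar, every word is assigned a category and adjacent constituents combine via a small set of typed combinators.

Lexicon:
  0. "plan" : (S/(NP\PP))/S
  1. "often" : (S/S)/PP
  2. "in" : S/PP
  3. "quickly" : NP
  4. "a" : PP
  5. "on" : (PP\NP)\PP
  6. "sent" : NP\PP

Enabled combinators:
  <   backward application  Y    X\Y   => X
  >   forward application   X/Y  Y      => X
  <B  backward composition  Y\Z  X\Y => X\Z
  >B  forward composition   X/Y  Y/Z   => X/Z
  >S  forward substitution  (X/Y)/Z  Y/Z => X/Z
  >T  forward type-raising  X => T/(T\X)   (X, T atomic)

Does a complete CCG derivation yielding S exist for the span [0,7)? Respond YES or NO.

YES

[0,7] S   >
  [0,6] S/(NP\PP)   >
    [0,1] "plan" : (S/(NP\PP))/S
    [1,6] S   >
      [1,3] S/PP   >S
        [1,2] "often" : (S/S)/PP
        [2,3] "in" : S/PP
      [3,6] PP   <
        [3,4] "quickly" : NP
        [4,6] PP\NP   <
          [4,5] "a" : PP
          [5,6] "on" : (PP\NP)\PP
  [6,7] "sent" : NP\PP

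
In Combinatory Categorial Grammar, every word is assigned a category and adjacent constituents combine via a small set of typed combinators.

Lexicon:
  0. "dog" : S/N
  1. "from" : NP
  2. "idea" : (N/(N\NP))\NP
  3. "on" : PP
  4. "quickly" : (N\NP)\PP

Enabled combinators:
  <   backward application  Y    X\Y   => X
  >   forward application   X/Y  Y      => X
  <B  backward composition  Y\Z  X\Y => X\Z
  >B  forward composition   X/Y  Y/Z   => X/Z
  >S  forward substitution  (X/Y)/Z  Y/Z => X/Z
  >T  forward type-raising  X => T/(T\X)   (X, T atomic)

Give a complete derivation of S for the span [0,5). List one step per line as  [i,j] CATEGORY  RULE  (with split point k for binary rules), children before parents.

[0,1] S/N  lex  "dog"
[1,2] NP  lex  "from"
[2,3] (N/(N\NP))\NP  lex  "idea"
[1,3] N/(N\NP)  <  k=2
[3,4] PP  lex  "on"
[4,5] (N\NP)\PP  lex  "quickly"
[3,5] N\NP  <  k=4
[1,5] N  >  k=3
[0,5] S  >  k=1

[0,5] S   >
  [0,1] "dog" : S/N
  [1,5] N   >
    [1,3] N/(N\NP)   <
      [1,2] "from" : NP
      [2,3] "idea" : (N/(N\NP))\NP
    [3,5] N\NP   <
      [3,4] "on" : PP
      [4,5] "quickly" : (N\NP)\PP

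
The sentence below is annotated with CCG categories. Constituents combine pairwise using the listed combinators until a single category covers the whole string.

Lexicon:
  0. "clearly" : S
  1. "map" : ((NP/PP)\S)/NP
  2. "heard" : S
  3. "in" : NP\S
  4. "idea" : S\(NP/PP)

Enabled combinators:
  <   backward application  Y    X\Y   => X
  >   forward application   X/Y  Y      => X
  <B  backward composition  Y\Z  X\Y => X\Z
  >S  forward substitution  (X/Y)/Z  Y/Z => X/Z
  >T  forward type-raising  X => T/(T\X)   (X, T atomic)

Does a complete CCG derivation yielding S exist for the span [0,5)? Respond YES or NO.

[0,5] S   <
  [0,4] NP/PP   <
    [0,1] "clearly" : S
    [1,4] (NP/PP)\S   >
      [1,2] "map" : ((NP/PP)\S)/NP
      [2,4] NP   <
        [2,3] "heard" : S
        [3,4] "in" : NP\S
  [4,5] "idea" : S\(NP/PP)

YES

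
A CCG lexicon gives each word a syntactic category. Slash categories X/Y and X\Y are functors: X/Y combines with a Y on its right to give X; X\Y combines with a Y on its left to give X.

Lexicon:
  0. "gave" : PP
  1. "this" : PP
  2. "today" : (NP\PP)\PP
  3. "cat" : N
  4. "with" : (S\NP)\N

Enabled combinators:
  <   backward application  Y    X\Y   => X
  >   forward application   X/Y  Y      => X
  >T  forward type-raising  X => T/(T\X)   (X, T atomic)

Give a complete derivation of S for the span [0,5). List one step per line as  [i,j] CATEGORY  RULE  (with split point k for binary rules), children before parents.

[0,1] PP  lex  "gave"
[0,1] NP/(NP\PP)  >T
[1,2] PP  lex  "this"
[2,3] (NP\PP)\PP  lex  "today"
[1,3] NP\PP  <  k=2
[0,3] NP  >  k=1
[3,4] N  lex  "cat"
[4,5] (S\NP)\N  lex  "with"
[3,5] S\NP  <  k=4
[0,5] S  <  k=3

[0,5] S   <
  [0,3] NP   >
    [0,1] NP/(NP\PP)   >T
      [0,1] "gave" : PP
    [1,3] NP\PP   <
      [1,2] "this" : PP
      [2,3] "today" : (NP\PP)\PP
  [3,5] S\NP   <
    [3,4] "cat" : N
    [4,5] "with" : (S\NP)\N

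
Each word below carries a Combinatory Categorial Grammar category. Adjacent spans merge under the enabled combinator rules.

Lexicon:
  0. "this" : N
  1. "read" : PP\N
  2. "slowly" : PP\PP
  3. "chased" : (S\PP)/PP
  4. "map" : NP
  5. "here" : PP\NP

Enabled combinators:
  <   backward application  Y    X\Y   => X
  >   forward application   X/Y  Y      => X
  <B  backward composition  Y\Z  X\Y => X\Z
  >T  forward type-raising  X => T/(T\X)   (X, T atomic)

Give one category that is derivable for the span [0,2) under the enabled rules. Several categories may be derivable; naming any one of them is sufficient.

PP

[0,6] S   <
  [0,2] PP   >
    [0,1] PP/(PP\N)   >T
      [0,1] "this" : N
    [1,2] "read" : PP\N
  [2,6] S\PP   <B
    [2,3] "slowly" : PP\PP
    [3,6] S\PP   >
      [3,4] "chased" : (S\PP)/PP
      [4,6] PP   >
        [4,5] PP/(PP\NP)   >T
          [4,5] "map" : NP
        [5,6] "here" : PP\NP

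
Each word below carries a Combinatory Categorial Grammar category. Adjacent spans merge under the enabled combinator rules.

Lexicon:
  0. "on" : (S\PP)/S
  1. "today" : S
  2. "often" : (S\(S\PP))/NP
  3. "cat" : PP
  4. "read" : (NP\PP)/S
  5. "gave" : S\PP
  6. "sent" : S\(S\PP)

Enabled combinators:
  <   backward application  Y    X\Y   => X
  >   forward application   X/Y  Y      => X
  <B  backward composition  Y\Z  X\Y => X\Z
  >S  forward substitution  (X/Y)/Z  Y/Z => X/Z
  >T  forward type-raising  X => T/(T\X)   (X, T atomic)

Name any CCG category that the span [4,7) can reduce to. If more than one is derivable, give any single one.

NP\PP

[0,7] S   <
  [0,2] S\PP   >
    [0,1] "on" : (S\PP)/S
    [1,2] "today" : S
  [2,7] S\(S\PP)   >
    [2,3] "often" : (S\(S\PP))/NP
    [3,7] NP   >
      [3,4] NP/(NP\PP)   >T
        [3,4] "cat" : PP
      [4,7] NP\PP   >
        [4,5] "read" : (NP\PP)/S
        [5,7] S   <
          [5,6] "gave" : S\PP
          [6,7] "sent" : S\(S\PP)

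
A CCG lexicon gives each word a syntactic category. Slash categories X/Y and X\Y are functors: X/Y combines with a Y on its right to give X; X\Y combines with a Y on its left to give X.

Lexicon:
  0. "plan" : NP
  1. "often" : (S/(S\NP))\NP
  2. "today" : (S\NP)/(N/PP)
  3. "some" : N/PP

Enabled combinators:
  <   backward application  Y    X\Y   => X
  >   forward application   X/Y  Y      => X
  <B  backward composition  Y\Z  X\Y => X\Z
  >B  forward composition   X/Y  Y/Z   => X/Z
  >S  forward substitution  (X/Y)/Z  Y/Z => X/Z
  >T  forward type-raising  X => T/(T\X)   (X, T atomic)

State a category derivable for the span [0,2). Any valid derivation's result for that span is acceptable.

S/(S\NP)

[0,4] S   >
  [0,2] S/(S\NP)   <
    [0,1] "plan" : NP
    [1,2] "often" : (S/(S\NP))\NP
  [2,4] S\NP   >
    [2,3] "today" : (S\NP)/(N/PP)
    [3,4] "some" : N/PP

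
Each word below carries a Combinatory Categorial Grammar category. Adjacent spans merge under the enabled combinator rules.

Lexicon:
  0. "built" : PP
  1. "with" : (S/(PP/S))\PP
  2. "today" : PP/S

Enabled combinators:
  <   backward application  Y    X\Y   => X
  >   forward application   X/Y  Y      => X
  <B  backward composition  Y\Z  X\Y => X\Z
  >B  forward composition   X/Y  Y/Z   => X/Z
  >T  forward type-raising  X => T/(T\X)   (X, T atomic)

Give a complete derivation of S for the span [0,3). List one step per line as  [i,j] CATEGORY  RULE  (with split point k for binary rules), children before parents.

[0,1] PP  lex  "built"
[1,2] (S/(PP/S))\PP  lex  "with"
[0,2] S/(PP/S)  <  k=1
[2,3] PP/S  lex  "today"
[0,3] S  >  k=2

[0,3] S   >
  [0,2] S/(PP/S)   <
    [0,1] "built" : PP
    [1,2] "with" : (S/(PP/S))\PP
  [2,3] "today" : PP/S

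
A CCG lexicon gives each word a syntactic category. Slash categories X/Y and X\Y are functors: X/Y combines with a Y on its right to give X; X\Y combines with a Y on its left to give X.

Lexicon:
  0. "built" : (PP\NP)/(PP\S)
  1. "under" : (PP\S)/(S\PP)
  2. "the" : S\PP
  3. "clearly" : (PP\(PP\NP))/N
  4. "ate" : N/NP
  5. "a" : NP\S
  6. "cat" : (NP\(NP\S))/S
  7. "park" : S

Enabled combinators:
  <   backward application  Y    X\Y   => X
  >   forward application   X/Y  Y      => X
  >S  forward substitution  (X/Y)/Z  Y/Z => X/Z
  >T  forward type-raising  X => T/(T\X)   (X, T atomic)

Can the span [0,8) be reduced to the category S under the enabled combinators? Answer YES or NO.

(PP\NP)/(PP\S) (PP\S)/(S\PP) S\PP (PP\(PP\NP))/N N/NP NP\S (NP\(NP\S))/S S
CKY chart[0,8] = {N/(N\PP), NP/(NP\PP), PP, PP/(PP\PP), S/(S\PP)}; S ∉ chart

NO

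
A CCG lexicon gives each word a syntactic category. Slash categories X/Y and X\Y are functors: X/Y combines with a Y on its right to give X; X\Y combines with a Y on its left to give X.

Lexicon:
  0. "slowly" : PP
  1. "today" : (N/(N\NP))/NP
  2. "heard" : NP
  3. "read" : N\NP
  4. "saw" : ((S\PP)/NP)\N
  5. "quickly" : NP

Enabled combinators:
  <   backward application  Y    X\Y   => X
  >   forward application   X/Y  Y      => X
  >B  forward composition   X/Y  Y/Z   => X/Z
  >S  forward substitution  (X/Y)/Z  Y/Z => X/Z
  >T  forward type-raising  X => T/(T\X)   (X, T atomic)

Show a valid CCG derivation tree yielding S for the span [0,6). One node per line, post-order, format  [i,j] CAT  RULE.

[0,1] PP  lex  "slowly"
[1,2] (N/(N\NP))/NP  lex  "today"
[2,3] NP  lex  "heard"
[1,3] N/(N\NP)  >  k=2
[3,4] N\NP  lex  "read"
[1,4] N  >  k=3
[4,5] ((S\PP)/NP)\N  lex  "saw"
[1,5] (S\PP)/NP  <  k=4
[5,6] NP  lex  "quickly"
[1,6] S\PP  >  k=5
[0,6] S  <  k=1

[0,6] S   <
  [0,1] "slowly" : PP
  [1,6] S\PP   >
    [1,5] (S\PP)/NP   <
      [1,4] N   >
        [1,3] N/(N\NP)   >
          [1,2] "today" : (N/(N\NP))/NP
          [2,3] "heard" : NP
        [3,4] "read" : N\NP
      [4,5] "saw" : ((S\PP)/NP)\N
    [5,6] "quickly" : NP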